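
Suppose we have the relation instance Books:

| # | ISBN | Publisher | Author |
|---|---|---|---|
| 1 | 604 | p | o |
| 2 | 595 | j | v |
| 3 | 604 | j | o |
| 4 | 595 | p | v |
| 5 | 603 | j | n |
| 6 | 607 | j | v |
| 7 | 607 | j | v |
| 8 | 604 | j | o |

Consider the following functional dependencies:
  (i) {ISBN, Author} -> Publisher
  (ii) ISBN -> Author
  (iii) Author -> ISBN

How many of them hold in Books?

1

(i) {ISBN, Author} -> Publisher: (ISBN=604, Author=o): rows 1, 3, 8 → Publisher takes values {p, j} — violation; (ISBN=595, Author=v): rows 2, 4 → Publisher takes values {j, p} — violation — fails.
(ii) ISBN -> Author: every LHS value maps to a single RHS value — holds.
(iii) Author -> ISBN: Author=v: rows 2, 4, 6, 7 → ISBN takes values {595, 607} — violation — fails.
1 of the 3 dependencies holds.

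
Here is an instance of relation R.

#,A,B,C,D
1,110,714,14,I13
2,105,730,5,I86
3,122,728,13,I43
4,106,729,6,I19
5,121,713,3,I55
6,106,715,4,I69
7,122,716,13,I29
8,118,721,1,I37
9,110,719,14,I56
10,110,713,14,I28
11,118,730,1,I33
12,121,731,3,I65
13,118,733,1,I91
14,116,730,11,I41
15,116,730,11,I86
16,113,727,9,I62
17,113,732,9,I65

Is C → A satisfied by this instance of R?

C=14: rows 1, 9, 10 → A = 110, 110, 110 ✓
C=5: row 2 → A = 105 ✓
C=13: rows 3, 7 → A = 122, 122 ✓
C=6: row 4 → A = 106 ✓
C=3: rows 5, 12 → A = 121, 121 ✓
C=4: row 6 → A = 106 ✓
C=1: rows 8, 11, 13 → A = 118, 118, 118 ✓
C=11: rows 14, 15 → A = 116, 116 ✓
C=9: rows 16, 17 → A = 113, 113 ✓
Every C value is associated with a single A value, so C → A holds.

Yes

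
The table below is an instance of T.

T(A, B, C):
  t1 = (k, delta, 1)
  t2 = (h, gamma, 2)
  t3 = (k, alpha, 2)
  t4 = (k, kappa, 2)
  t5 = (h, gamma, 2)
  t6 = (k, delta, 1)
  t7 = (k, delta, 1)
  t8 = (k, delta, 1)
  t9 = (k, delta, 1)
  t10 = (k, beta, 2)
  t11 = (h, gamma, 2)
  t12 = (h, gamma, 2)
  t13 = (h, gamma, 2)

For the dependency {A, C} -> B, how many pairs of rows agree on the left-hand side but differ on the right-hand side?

(A=k, C=1): all 5 rows agree on B — 0 pairs.
(A=h, C=2): all 5 rows agree on B — 0 pairs.
(A=k, C=2): violating pairs (3,4), (3,10), (4,10) — 3 pairs.

3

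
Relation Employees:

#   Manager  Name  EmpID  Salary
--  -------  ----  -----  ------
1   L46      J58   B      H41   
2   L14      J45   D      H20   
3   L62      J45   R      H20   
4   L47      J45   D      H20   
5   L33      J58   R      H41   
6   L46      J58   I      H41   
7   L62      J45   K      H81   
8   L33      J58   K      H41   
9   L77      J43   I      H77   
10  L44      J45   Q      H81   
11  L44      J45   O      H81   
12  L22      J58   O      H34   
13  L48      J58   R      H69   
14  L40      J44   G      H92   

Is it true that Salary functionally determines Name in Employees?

Salary=H41: rows 1, 5, 6, 8 → Name = J58, J58, J58, J58 ✓
Salary=H20: rows 2, 3, 4 → Name = J45, J45, J45 ✓
Salary=H81: rows 7, 10, 11 → Name = J45, J45, J45 ✓
Salary=H77: row 9 → Name = J43 ✓
Salary=H34: row 12 → Name = J58 ✓
Salary=H69: row 13 → Name = J58 ✓
Salary=H92: row 14 → Name = J44 ✓
Every Salary value is associated with a single Name value, so Salary → Name holds.

Yes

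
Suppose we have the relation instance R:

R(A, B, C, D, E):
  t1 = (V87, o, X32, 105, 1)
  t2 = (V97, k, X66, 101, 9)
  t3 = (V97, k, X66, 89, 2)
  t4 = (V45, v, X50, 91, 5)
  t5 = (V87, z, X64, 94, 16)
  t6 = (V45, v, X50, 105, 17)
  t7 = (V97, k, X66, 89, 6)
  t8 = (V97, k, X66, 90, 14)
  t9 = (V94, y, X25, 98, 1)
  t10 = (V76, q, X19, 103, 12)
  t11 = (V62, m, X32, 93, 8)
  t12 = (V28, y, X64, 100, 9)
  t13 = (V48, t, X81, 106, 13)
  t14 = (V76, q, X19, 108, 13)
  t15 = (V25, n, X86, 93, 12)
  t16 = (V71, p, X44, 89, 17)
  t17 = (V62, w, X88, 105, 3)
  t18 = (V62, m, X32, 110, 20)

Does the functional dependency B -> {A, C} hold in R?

No

B=o: row 1 → {A,C} = (V87, X32) ✓
B=k: rows 2, 3, 7, 8 → {A,C} = (V97, X66), (V97, X66), (V97, X66), (V97, X66) ✓
B=v: rows 4, 6 → {A,C} = (V45, X50), (V45, X50) ✓
B=z: row 5 → {A,C} = (V87, X64) ✓
B=y: rows 9, 12 → {A,C} takes values {(V94, X25), (V28, X64)} — violation
B=q: rows 10, 14 → {A,C} = (V76, X19), (V76, X19) ✓
B=m: rows 11, 18 → {A,C} = (V62, X32), (V62, X32) ✓
B=t: row 13 → {A,C} = (V48, X81) ✓
B=n: row 15 → {A,C} = (V25, X86) ✓
B=p: row 16 → {A,C} = (V71, X44) ✓
B=w: row 17 → {A,C} = (V62, X88) ✓
Two rows agree on B but differ on {A, C}, so B -> {A, C} does not hold.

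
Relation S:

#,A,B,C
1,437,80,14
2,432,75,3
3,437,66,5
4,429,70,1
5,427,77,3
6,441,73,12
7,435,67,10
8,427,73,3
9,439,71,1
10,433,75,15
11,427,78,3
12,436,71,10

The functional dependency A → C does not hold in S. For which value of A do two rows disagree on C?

A=437: rows 1, 3 → C takes values {14, 5} — violation
A=432: row 2 → C = 3 ✓
A=429: row 4 → C = 1 ✓
A=427: rows 5, 8, 11 → C = 3, 3, 3 ✓
A=441: row 6 → C = 12 ✓
A=435: row 7 → C = 10 ✓
A=439: row 9 → C = 1 ✓
A=433: row 10 → C = 15 ✓
A=436: row 12 → C = 10 ✓
The only A value with inconsistent C is A=437.

437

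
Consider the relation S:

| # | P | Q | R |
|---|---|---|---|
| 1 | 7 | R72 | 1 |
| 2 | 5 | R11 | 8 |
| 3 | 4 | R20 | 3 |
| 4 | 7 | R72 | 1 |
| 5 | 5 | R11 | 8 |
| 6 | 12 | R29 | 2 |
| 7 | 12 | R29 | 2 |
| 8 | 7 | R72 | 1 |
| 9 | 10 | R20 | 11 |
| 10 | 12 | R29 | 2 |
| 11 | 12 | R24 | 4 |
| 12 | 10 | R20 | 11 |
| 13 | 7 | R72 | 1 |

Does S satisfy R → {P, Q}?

R=1: rows 1, 4, 8, 13 → {P,Q} = (7, R72), (7, R72), (7, R72), (7, R72) ✓
R=8: rows 2, 5 → {P,Q} = (5, R11), (5, R11) ✓
R=3: row 3 → {P,Q} = (4, R20) ✓
R=2: rows 6, 7, 10 → {P,Q} = (12, R29), (12, R29), (12, R29) ✓
R=11: rows 9, 12 → {P,Q} = (10, R20), (10, R20) ✓
R=4: row 11 → {P,Q} = (12, R24) ✓
Every R value is associated with a single {P, Q} value, so R → {P, Q} holds.

Yes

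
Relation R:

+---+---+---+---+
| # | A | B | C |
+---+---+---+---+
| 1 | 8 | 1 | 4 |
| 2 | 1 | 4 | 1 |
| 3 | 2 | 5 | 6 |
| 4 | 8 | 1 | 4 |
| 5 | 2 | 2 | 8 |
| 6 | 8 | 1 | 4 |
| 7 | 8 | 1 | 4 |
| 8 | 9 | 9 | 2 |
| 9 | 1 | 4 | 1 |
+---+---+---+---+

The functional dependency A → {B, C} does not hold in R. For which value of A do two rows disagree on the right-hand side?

A=8: rows 1, 4, 6, 7 → {B,C} = (1, 4), (1, 4), (1, 4), (1, 4) ✓
A=1: rows 2, 9 → {B,C} = (4, 1), (4, 1) ✓
A=2: rows 3, 5 → {B,C} takes values {(5, 6), (2, 8)} — violation
A=9: row 8 → {B,C} = (9, 2) ✓
The only A value with inconsistent RHS is A=2.

2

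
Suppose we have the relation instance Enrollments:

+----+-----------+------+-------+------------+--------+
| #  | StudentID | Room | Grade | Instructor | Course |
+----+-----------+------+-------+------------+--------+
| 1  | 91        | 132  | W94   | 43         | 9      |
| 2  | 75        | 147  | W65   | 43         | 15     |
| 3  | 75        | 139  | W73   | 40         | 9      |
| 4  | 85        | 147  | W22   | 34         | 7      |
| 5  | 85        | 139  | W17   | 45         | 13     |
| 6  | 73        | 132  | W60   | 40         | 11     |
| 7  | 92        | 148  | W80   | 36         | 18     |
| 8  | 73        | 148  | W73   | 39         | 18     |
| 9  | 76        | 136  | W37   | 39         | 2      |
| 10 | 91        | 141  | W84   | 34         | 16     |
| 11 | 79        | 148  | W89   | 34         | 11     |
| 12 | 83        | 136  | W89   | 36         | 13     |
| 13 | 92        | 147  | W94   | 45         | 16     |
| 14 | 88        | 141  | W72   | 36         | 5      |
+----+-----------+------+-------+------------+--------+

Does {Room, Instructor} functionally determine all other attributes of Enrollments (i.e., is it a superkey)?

Yes

All 14 rows have distinct {Room, Instructor} values, so {Room, Instructor} → (all attributes) holds and {Room, Instructor} is a superkey.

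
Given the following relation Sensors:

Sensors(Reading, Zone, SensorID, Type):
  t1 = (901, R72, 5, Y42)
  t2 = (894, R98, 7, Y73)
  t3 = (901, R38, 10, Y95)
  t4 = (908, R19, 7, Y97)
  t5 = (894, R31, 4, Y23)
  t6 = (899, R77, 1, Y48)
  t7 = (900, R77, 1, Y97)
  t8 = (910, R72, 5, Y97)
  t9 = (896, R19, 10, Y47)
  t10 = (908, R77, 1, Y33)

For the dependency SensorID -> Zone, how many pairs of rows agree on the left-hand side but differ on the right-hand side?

2

SensorID=5: all 2 rows agree on Zone — 0 pairs.
SensorID=7: violating pairs (2,4) — 1 pair.
SensorID=10: violating pairs (3,9) — 1 pair.
SensorID=1: all 3 rows agree on Zone — 0 pairs.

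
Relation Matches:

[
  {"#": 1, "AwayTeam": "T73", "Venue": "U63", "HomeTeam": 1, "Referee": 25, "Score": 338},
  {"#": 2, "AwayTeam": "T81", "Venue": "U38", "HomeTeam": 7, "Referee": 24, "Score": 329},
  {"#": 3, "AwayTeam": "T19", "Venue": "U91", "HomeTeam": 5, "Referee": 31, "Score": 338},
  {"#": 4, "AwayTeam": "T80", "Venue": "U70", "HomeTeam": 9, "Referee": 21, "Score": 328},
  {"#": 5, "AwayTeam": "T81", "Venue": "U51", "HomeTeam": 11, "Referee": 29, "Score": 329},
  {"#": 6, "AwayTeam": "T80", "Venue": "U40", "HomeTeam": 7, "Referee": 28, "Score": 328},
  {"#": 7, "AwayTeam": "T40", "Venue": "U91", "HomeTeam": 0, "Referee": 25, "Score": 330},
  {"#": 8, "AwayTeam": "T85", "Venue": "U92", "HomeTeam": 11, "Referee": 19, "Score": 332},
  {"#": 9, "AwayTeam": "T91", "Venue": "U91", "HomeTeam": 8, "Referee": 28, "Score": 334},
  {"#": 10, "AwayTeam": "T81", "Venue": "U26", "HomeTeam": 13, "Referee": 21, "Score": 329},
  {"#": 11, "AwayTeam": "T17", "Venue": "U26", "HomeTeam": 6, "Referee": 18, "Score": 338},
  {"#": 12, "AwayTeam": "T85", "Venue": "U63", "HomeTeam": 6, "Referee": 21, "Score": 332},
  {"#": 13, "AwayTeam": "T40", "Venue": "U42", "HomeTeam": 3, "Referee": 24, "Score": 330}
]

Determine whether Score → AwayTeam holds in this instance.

No

Score=338: rows 1, 3, 11 → AwayTeam takes values {T73, T19, T17} — violation
Score=329: rows 2, 5, 10 → AwayTeam = T81, T81, T81 ✓
Score=328: rows 4, 6 → AwayTeam = T80, T80 ✓
Score=330: rows 7, 13 → AwayTeam = T40, T40 ✓
Score=332: rows 8, 12 → AwayTeam = T85, T85 ✓
Score=334: row 9 → AwayTeam = T91 ✓
Two rows agree on Score but differ on AwayTeam, so Score → AwayTeam does not hold.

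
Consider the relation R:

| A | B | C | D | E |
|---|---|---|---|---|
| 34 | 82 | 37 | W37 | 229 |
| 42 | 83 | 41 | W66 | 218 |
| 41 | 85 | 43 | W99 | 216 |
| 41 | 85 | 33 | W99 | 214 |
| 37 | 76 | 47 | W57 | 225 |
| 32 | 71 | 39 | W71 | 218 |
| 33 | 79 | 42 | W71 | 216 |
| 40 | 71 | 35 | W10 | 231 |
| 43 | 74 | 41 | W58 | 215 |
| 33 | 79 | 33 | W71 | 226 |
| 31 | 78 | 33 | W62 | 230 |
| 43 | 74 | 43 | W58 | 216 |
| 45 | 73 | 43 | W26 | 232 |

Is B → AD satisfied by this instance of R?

B=82: 1 row → {A,D} = (34, W37) ✓
B=83: 1 row → {A,D} = (42, W66) ✓
B=85: 2 rows → {A,D} = (41, W99), (41, W99) ✓
B=76: 1 row → {A,D} = (37, W57) ✓
B=71: 2 rows → {A,D} takes values {(32, W71), (40, W10)} — violation
B=79: 2 rows → {A,D} = (33, W71), (33, W71) ✓
B=74: 2 rows → {A,D} = (43, W58), (43, W58) ✓
B=78: 1 row → {A,D} = (31, W62) ✓
B=73: 1 row → {A,D} = (45, W26) ✓
Two rows agree on B but differ on AD, so B → AD does not hold.

No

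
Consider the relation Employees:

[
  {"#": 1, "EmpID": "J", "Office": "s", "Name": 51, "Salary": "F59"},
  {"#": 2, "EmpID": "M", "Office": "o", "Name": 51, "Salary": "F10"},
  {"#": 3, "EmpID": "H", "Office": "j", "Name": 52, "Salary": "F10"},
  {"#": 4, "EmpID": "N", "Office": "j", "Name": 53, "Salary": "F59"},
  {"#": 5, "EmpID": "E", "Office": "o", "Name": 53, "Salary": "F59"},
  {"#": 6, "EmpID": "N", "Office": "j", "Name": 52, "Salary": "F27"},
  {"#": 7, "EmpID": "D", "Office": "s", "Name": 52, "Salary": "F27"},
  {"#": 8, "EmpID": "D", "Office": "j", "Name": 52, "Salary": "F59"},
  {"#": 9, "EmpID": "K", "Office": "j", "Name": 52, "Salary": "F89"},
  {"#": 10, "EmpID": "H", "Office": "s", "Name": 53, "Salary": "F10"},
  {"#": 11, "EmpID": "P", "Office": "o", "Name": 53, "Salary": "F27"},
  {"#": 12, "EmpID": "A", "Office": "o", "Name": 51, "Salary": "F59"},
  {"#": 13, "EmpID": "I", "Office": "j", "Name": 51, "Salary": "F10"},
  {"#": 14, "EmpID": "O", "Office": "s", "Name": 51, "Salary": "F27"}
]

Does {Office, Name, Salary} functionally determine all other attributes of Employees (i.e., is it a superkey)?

Yes

All 14 rows have distinct {Office, Name, Salary} values, so {Office, Name, Salary} → (all attributes) holds and {Office, Name, Salary} is a superkey.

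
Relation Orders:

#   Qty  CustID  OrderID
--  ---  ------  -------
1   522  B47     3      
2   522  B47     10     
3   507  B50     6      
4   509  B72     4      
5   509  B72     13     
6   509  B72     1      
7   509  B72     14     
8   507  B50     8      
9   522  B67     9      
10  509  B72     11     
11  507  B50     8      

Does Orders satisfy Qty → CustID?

No

Qty=522: rows 1, 2, 9 → CustID takes values {B47, B67} — violation
Qty=507: rows 3, 8, 11 → CustID = B50, B50, B50 ✓
Qty=509: rows 4, 5, 6, 7, 10 → CustID = B72, B72, B72, B72, B72 ✓
Two rows agree on Qty but differ on CustID, so Qty → CustID does not hold.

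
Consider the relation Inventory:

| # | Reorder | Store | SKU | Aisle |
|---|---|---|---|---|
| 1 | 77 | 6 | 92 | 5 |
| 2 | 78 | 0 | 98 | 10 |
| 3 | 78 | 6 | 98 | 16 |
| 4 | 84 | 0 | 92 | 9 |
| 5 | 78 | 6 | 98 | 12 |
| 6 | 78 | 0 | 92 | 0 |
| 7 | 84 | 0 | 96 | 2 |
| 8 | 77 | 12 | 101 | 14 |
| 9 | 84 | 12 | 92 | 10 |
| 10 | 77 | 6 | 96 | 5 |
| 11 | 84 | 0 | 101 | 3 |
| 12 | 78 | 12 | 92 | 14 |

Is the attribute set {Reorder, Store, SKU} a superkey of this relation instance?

Rows 3 and 5 have the same {Reorder, Store, SKU} value (Reorder=78, Store=6, SKU=98) but are distinct tuples, so {Reorder, Store, SKU} does not determine every attribute — not a superkey.

No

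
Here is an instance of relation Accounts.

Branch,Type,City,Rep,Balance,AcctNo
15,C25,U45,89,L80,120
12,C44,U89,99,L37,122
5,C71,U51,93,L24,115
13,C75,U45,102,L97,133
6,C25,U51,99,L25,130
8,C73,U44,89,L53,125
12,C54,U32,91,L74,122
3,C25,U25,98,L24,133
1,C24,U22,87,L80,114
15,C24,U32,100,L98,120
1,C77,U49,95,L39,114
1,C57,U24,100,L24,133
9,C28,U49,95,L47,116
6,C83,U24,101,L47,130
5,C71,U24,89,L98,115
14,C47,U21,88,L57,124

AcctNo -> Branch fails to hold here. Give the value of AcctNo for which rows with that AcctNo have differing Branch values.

133

AcctNo=120: 2 rows → Branch = 15, 15 ✓
AcctNo=122: 2 rows → Branch = 12, 12 ✓
AcctNo=115: 2 rows → Branch = 5, 5 ✓
AcctNo=133: 3 rows → Branch takes values {13, 3, 1} — violation
AcctNo=130: 2 rows → Branch = 6, 6 ✓
AcctNo=125: 1 row → Branch = 8 ✓
AcctNo=114: 2 rows → Branch = 1, 1 ✓
AcctNo=116: 1 row → Branch = 9 ✓
AcctNo=124: 1 row → Branch = 14 ✓
The only AcctNo value with inconsistent Branch is AcctNo=133.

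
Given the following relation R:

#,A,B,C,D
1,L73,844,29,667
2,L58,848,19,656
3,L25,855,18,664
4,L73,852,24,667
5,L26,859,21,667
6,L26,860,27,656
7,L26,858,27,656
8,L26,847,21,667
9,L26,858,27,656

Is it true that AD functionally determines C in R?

(A=L73, D=667): rows 1, 4 → C takes values {29, 24} — violation
(A=L58, D=656): row 2 → C = 19 ✓
(A=L25, D=664): row 3 → C = 18 ✓
(A=L26, D=667): rows 5, 8 → C = 21, 21 ✓
(A=L26, D=656): rows 6, 7, 9 → C = 27, 27, 27 ✓
Two rows agree on AD but differ on C, so AD -> C does not hold.

No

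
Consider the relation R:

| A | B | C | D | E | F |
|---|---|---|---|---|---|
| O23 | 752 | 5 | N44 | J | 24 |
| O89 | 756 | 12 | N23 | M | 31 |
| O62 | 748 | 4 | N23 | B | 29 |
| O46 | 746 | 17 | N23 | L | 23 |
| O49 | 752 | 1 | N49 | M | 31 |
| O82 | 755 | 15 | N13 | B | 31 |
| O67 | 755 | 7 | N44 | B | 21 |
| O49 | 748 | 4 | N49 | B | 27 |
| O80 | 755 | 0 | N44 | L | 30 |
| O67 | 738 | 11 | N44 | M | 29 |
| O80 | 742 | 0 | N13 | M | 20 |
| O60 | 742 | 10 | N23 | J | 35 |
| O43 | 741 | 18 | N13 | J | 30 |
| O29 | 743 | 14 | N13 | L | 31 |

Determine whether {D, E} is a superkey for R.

Yes

All 14 rows have distinct {D, E} values, so {D, E} → (all attributes) holds and {D, E} is a superkey.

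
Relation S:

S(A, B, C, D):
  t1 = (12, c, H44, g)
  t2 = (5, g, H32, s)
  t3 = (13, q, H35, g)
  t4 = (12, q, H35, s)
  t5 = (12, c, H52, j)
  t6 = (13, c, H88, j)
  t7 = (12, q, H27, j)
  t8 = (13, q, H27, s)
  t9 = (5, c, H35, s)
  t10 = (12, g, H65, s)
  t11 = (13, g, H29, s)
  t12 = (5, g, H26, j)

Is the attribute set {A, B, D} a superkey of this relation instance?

All 12 rows have distinct {A, B, D} values, so {A, B, D} → (all attributes) holds and {A, B, D} is a superkey.

Yes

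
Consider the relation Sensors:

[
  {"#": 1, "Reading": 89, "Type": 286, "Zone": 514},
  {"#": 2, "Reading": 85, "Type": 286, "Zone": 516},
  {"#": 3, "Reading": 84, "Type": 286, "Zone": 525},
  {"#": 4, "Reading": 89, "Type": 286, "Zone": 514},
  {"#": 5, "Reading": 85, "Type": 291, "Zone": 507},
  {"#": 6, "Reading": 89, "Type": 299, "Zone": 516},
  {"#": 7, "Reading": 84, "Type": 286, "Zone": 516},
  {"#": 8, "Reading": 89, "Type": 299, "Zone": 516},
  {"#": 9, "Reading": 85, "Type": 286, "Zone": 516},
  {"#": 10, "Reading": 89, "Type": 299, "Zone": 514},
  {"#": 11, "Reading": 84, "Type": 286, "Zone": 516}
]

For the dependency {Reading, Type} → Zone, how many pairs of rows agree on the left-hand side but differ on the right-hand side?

4

(Reading=89, Type=286): all 2 rows agree on Zone — 0 pairs.
(Reading=85, Type=286): all 2 rows agree on Zone — 0 pairs.
(Reading=84, Type=286): violating pairs (3,7), (3,11) — 2 pairs.
(Reading=89, Type=299): violating pairs (6,10), (8,10) — 2 pairs.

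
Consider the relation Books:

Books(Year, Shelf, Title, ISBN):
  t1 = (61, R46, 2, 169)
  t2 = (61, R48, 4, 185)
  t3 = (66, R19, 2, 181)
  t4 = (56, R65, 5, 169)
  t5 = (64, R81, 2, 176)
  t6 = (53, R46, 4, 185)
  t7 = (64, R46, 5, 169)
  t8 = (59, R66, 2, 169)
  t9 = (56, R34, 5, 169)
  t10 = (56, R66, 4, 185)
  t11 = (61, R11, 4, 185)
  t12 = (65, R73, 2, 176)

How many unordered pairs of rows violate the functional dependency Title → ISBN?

Title=2: violating pairs (1,3), (1,5), (1,12), (3,5), (3,8), (3,12), (5,8), (8,12) — 8 pairs.
Title=4: all 4 rows agree on ISBN — 0 pairs.
Title=5: all 3 rows agree on ISBN — 0 pairs.

8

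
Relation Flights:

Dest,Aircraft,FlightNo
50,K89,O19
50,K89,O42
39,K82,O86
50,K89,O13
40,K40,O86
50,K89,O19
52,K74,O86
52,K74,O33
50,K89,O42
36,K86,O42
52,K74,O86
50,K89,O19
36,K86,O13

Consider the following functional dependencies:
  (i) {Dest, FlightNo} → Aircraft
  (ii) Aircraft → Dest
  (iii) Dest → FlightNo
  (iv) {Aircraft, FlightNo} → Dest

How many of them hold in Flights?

(i) {Dest, FlightNo} → Aircraft: every LHS value maps to a single RHS value — holds.
(ii) Aircraft → Dest: every LHS value maps to a single RHS value — holds.
(iii) Dest → FlightNo: Dest=50: 6 rows → FlightNo takes values {O19, O42, O13} — violation; Dest=52: 3 rows → FlightNo takes values {O86, O33} — violation; Dest=36: 2 rows → FlightNo takes values {O42, O13} — violation — fails.
(iv) {Aircraft, FlightNo} → Dest: every LHS value maps to a single RHS value — holds.
3 of the 4 dependencies hold.

3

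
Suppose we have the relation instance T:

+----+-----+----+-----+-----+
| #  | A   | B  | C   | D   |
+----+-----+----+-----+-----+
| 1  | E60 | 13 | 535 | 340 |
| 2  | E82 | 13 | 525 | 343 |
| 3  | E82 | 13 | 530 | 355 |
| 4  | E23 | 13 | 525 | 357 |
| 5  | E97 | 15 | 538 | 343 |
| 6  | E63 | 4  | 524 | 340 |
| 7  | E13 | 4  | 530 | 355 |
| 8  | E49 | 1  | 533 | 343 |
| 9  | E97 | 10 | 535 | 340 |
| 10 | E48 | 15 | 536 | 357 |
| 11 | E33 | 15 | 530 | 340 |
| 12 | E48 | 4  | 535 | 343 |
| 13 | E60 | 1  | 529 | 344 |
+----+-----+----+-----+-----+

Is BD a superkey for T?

Yes

All 13 rows have distinct BD values, so BD → (all attributes) holds and BD is a superkey.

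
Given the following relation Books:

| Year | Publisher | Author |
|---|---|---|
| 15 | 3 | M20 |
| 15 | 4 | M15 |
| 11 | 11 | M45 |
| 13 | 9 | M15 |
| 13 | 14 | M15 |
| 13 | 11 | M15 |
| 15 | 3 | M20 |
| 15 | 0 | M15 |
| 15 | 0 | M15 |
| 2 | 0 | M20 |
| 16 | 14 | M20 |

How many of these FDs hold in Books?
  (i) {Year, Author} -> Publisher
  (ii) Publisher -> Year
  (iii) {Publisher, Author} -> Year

1

(i) {Year, Author} -> Publisher: (Year=15, Author=M15): 3 rows → Publisher takes values {4, 0} — violation; (Year=13, Author=M15): 3 rows → Publisher takes values {9, 14, 11} — violation — fails.
(ii) Publisher -> Year: Publisher=11: 2 rows → Year takes values {11, 13} — violation; Publisher=14: 2 rows → Year takes values {13, 16} — violation; Publisher=0: 3 rows → Year takes values {15, 2} — violation — fails.
(iii) {Publisher, Author} -> Year: every LHS value maps to a single RHS value — holds.
1 of the 3 dependencies holds.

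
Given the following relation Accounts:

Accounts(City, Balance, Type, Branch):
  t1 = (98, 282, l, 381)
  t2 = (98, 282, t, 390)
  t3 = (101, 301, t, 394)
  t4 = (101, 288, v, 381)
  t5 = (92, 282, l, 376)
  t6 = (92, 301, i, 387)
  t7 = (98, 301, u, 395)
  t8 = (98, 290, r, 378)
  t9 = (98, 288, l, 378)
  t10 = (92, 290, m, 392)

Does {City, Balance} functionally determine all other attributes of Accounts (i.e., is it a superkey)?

Rows 1 and 2 have the same {City, Balance} value (City=98, Balance=282) but are distinct tuples, so {City, Balance} does not determine every attribute — not a superkey.

No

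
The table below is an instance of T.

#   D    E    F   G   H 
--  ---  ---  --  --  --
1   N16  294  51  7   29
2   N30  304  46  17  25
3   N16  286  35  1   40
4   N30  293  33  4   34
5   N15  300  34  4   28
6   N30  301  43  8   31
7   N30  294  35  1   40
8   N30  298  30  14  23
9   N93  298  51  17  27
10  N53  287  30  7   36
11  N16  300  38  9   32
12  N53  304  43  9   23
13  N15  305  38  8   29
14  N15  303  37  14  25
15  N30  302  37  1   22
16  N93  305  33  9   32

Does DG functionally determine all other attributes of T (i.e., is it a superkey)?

No

Rows 7 and 15 have the same DG value (D=N30, G=1) but are distinct tuples, so DG does not determine every attribute — not a superkey.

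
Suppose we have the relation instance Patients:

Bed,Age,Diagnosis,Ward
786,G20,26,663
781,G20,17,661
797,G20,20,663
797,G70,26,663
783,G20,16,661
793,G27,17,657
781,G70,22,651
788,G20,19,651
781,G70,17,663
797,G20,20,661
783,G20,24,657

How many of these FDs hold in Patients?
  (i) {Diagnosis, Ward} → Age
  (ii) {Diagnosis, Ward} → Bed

(i) {Diagnosis, Ward} → Age: (Diagnosis=26, Ward=663): 2 rows → Age takes values {G20, G70} — violation — fails.
(ii) {Diagnosis, Ward} → Bed: (Diagnosis=26, Ward=663): 2 rows → Bed takes values {786, 797} — violation — fails.
None of the 2 dependencies hold.

0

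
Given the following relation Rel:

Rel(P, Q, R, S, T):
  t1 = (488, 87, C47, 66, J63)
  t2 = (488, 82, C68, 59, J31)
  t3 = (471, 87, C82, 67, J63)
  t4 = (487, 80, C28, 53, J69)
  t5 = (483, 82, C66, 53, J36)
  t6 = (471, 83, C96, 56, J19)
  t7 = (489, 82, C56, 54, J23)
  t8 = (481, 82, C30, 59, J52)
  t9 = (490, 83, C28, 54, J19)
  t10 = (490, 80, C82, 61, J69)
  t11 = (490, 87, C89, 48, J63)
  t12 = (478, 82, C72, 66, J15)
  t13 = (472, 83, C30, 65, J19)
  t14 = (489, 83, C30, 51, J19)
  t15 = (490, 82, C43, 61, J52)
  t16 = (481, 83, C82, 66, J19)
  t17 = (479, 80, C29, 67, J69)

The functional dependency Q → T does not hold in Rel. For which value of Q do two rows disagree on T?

82

Q=87: rows 1, 3, 11 → T = J63, J63, J63 ✓
Q=82: rows 2, 5, 7, 8, 12, 15 → T takes values {J31, J36, J23, J52, J15} — violation
Q=80: rows 4, 10, 17 → T = J69, J69, J69 ✓
Q=83: rows 6, 9, 13, 14, 16 → T = J19, J19, J19, J19, J19 ✓
The only Q value with inconsistent T is Q=82.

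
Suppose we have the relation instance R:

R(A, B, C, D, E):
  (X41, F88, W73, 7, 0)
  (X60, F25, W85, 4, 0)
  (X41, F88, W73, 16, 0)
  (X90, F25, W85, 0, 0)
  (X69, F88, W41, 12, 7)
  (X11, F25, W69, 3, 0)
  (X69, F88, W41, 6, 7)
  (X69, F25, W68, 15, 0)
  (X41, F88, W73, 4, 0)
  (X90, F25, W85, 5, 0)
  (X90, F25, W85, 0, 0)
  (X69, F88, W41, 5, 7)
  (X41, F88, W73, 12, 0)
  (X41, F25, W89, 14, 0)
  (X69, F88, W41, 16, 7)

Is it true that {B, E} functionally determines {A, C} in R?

No

(B=F88, E=0): 4 rows → {A,C} = (X41, W73), (X41, W73), (X41, W73), (X41, W73) ✓
(B=F25, E=0): 7 rows → {A,C} takes values {(X60, W85), (X90, W85), (X11, W69), (X69, W68), (X41, W89)} — violation
(B=F88, E=7): 4 rows → {A,C} = (X69, W41), (X69, W41), (X69, W41), (X69, W41) ✓
Two rows agree on {B, E} but differ on {A, C}, so {B, E} -> {A, C} does not hold.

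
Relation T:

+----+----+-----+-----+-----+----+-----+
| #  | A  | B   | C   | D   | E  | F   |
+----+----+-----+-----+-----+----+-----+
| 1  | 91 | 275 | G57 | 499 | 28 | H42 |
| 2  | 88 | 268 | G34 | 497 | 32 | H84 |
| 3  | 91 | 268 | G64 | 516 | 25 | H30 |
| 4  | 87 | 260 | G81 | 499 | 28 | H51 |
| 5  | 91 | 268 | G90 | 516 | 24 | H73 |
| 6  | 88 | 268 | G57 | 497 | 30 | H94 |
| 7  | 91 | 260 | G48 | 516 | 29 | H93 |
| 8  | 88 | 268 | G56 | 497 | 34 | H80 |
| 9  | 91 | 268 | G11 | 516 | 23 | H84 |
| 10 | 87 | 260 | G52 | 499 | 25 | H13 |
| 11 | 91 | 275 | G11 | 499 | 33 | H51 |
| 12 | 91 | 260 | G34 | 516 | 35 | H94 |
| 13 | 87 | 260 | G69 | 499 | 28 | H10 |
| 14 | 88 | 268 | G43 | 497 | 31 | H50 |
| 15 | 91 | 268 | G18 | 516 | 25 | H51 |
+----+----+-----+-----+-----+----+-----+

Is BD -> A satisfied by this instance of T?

Yes

(B=275, D=499): rows 1, 11 → A = 91, 91 ✓
(B=268, D=497): rows 2, 6, 8, 14 → A = 88, 88, 88, 88 ✓
(B=268, D=516): rows 3, 5, 9, 15 → A = 91, 91, 91, 91 ✓
(B=260, D=499): rows 4, 10, 13 → A = 87, 87, 87 ✓
(B=260, D=516): rows 7, 12 → A = 91, 91 ✓
Every BD value is associated with a single A value, so BD -> A holds.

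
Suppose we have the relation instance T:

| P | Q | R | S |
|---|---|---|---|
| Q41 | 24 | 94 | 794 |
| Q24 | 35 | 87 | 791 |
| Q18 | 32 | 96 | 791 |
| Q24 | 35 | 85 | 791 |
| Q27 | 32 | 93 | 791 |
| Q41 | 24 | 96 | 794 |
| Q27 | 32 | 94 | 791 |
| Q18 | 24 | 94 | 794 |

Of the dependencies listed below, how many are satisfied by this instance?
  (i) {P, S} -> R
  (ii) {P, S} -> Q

1

(i) {P, S} -> R: (P=Q41, S=794): 2 rows → R takes values {94, 96} — violation; (P=Q24, S=791): 2 rows → R takes values {87, 85} — violation; (P=Q27, S=791): 2 rows → R takes values {93, 94} — violation — fails.
(ii) {P, S} -> Q: every LHS value maps to a single RHS value — holds.
1 of the 2 dependencies holds.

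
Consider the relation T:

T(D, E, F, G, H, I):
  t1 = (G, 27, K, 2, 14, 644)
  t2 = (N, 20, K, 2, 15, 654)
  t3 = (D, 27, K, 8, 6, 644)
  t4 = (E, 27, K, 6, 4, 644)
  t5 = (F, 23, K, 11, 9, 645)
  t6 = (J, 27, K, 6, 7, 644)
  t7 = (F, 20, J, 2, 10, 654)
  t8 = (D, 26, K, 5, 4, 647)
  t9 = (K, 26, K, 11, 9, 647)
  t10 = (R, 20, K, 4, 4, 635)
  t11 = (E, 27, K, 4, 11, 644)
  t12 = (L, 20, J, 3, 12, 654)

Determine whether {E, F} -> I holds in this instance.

(E=27, F=K): rows 1, 3, 4, 6, 11 → I = 644, 644, 644, 644, 644 ✓
(E=20, F=K): rows 2, 10 → I takes values {654, 635} — violation
(E=23, F=K): row 5 → I = 645 ✓
(E=20, F=J): rows 7, 12 → I = 654, 654 ✓
(E=26, F=K): rows 8, 9 → I = 647, 647 ✓
Two rows agree on {E, F} but differ on I, so {E, F} -> I does not hold.

No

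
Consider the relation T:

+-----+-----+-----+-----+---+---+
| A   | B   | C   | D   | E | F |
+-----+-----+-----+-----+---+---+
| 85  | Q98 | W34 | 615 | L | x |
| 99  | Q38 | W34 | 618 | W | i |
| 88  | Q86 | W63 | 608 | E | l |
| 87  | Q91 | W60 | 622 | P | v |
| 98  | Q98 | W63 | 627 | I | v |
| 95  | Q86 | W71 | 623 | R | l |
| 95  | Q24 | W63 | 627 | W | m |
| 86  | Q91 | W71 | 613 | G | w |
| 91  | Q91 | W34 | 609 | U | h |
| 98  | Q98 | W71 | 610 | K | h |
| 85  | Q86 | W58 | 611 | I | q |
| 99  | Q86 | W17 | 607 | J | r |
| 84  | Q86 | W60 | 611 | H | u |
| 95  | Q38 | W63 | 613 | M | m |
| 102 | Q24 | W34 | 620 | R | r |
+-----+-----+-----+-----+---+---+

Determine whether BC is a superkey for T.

All 15 rows have distinct BC values, so BC → (all attributes) holds and BC is a superkey.

Yes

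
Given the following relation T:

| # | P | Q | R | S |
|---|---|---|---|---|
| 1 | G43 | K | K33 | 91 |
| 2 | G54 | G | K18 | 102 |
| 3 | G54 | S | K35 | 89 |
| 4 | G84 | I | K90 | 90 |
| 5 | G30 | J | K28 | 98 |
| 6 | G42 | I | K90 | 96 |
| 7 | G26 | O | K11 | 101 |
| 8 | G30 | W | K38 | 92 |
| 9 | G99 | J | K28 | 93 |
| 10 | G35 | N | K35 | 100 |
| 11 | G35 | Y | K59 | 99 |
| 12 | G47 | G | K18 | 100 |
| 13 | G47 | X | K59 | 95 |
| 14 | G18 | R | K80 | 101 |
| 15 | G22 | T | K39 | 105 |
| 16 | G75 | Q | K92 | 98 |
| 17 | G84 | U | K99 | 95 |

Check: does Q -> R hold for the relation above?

Q=K: row 1 → R = K33 ✓
Q=G: rows 2, 12 → R = K18, K18 ✓
Q=S: row 3 → R = K35 ✓
Q=I: rows 4, 6 → R = K90, K90 ✓
Q=J: rows 5, 9 → R = K28, K28 ✓
Q=O: row 7 → R = K11 ✓
Q=W: row 8 → R = K38 ✓
Q=N: row 10 → R = K35 ✓
Q=Y: row 11 → R = K59 ✓
Q=X: row 13 → R = K59 ✓
Q=R: row 14 → R = K80 ✓
Q=T: row 15 → R = K39 ✓
Q=Q: row 16 → R = K92 ✓
Q=U: row 17 → R = K99 ✓
Every Q value is associated with a single R value, so Q -> R holds.

Yes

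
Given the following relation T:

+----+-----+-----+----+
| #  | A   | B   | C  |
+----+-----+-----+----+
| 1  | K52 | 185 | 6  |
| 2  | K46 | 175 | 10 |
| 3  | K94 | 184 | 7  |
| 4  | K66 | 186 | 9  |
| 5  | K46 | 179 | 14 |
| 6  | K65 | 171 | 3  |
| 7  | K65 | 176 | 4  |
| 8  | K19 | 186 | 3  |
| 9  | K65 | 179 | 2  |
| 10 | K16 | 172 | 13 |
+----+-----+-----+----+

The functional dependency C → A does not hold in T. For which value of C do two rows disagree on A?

3

C=6: row 1 → A = K52 ✓
C=10: row 2 → A = K46 ✓
C=7: row 3 → A = K94 ✓
C=9: row 4 → A = K66 ✓
C=14: row 5 → A = K46 ✓
C=3: rows 6, 8 → A takes values {K65, K19} — violation
C=4: row 7 → A = K65 ✓
C=2: row 9 → A = K65 ✓
C=13: row 10 → A = K16 ✓
The only C value with inconsistent A is C=3.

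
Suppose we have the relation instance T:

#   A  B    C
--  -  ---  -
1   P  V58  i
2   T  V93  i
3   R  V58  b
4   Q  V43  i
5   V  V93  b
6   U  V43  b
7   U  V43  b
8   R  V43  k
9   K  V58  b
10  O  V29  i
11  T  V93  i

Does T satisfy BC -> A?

(B=V58, C=i): row 1 → A = P ✓
(B=V93, C=i): rows 2, 11 → A = T, T ✓
(B=V58, C=b): rows 3, 9 → A takes values {R, K} — violation
(B=V43, C=i): row 4 → A = Q ✓
(B=V93, C=b): row 5 → A = V ✓
(B=V43, C=b): rows 6, 7 → A = U, U ✓
(B=V43, C=k): row 8 → A = R ✓
(B=V29, C=i): row 10 → A = O ✓
Two rows agree on BC but differ on A, so BC -> A does not hold.

No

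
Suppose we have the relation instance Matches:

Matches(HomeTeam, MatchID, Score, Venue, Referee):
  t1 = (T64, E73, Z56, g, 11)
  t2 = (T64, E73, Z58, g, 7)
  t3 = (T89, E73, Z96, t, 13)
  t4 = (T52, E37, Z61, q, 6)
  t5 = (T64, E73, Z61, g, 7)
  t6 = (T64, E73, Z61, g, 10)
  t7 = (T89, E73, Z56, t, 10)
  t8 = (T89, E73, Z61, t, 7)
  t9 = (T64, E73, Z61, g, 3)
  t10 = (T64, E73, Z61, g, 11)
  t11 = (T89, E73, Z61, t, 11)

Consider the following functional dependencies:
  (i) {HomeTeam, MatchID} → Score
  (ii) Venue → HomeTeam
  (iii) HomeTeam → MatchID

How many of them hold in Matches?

2

(i) {HomeTeam, MatchID} → Score: (HomeTeam=T64, MatchID=E73): rows 1, 2, 5, 6, 9, 10 → Score takes values {Z56, Z58, Z61} — violation; (HomeTeam=T89, MatchID=E73): rows 3, 7, 8, 11 → Score takes values {Z96, Z56, Z61} — violation — fails.
(ii) Venue → HomeTeam: every LHS value maps to a single RHS value — holds.
(iii) HomeTeam → MatchID: every LHS value maps to a single RHS value — holds.
2 of the 3 dependencies hold.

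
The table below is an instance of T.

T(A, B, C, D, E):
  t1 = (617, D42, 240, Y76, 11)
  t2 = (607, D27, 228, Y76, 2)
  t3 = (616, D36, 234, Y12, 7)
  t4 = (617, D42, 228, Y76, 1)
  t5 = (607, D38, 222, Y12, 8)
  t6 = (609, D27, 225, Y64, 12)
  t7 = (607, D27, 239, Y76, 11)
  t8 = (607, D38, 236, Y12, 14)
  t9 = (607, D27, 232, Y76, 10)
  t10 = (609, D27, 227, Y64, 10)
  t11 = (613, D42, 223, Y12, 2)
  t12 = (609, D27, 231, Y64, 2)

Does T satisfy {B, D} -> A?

(B=D42, D=Y76): rows 1, 4 → A = 617, 617 ✓
(B=D27, D=Y76): rows 2, 7, 9 → A = 607, 607, 607 ✓
(B=D36, D=Y12): row 3 → A = 616 ✓
(B=D38, D=Y12): rows 5, 8 → A = 607, 607 ✓
(B=D27, D=Y64): rows 6, 10, 12 → A = 609, 609, 609 ✓
(B=D42, D=Y12): row 11 → A = 613 ✓
Every {B, D} value is associated with a single A value, so {B, D} -> A holds.

Yes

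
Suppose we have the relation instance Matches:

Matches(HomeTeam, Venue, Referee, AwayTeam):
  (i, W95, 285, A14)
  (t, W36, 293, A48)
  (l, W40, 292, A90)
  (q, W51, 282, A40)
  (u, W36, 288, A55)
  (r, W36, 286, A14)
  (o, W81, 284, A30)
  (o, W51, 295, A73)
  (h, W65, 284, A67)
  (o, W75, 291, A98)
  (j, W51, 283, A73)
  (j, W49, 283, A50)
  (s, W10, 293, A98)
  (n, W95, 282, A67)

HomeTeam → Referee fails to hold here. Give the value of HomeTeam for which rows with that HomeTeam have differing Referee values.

HomeTeam=i: 1 row → Referee = 285 ✓
HomeTeam=t: 1 row → Referee = 293 ✓
HomeTeam=l: 1 row → Referee = 292 ✓
HomeTeam=q: 1 row → Referee = 282 ✓
HomeTeam=u: 1 row → Referee = 288 ✓
HomeTeam=r: 1 row → Referee = 286 ✓
HomeTeam=o: 3 rows → Referee takes values {284, 295, 291} — violation
HomeTeam=h: 1 row → Referee = 284 ✓
HomeTeam=j: 2 rows → Referee = 283, 283 ✓
HomeTeam=s: 1 row → Referee = 293 ✓
HomeTeam=n: 1 row → Referee = 282 ✓
The only HomeTeam value with inconsistent Referee is HomeTeam=o.

o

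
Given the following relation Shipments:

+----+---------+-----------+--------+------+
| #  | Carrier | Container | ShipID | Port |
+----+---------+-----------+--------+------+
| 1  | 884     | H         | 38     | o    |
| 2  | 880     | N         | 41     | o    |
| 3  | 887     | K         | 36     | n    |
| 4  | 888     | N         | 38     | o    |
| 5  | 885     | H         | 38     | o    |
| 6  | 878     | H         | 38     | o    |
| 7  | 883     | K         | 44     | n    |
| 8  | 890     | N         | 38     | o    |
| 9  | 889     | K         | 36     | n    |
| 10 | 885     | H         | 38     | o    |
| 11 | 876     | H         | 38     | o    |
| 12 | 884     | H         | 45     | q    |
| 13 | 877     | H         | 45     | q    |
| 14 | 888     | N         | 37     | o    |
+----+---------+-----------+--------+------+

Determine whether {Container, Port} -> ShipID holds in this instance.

(Container=H, Port=o): rows 1, 5, 6, 10, 11 → ShipID = 38, 38, 38, 38, 38 ✓
(Container=N, Port=o): rows 2, 4, 8, 14 → ShipID takes values {41, 38, 37} — violation
(Container=K, Port=n): rows 3, 7, 9 → ShipID takes values {36, 44} — violation
(Container=H, Port=q): rows 12, 13 → ShipID = 45, 45 ✓
Two rows agree on {Container, Port} but differ on ShipID, so {Container, Port} -> ShipID does not hold.

No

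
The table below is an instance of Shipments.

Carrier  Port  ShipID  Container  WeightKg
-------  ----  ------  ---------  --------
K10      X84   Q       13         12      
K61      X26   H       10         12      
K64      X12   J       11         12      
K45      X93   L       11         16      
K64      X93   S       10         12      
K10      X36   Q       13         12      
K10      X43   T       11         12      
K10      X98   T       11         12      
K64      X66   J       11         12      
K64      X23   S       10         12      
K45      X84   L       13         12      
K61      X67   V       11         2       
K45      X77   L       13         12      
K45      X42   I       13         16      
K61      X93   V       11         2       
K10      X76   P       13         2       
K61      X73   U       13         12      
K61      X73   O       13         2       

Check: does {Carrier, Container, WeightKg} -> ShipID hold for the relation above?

(Carrier=K10, Container=13, WeightKg=12): 2 rows → ShipID = Q, Q ✓
(Carrier=K61, Container=10, WeightKg=12): 1 row → ShipID = H ✓
(Carrier=K64, Container=11, WeightKg=12): 2 rows → ShipID = J, J ✓
(Carrier=K45, Container=11, WeightKg=16): 1 row → ShipID = L ✓
(Carrier=K64, Container=10, WeightKg=12): 2 rows → ShipID = S, S ✓
(Carrier=K10, Container=11, WeightKg=12): 2 rows → ShipID = T, T ✓
(Carrier=K45, Container=13, WeightKg=12): 2 rows → ShipID = L, L ✓
(Carrier=K61, Container=11, WeightKg=2): 2 rows → ShipID = V, V ✓
(Carrier=K45, Container=13, WeightKg=16): 1 row → ShipID = I ✓
(Carrier=K10, Container=13, WeightKg=2): 1 row → ShipID = P ✓
(Carrier=K61, Container=13, WeightKg=12): 1 row → ShipID = U ✓
(Carrier=K61, Container=13, WeightKg=2): 1 row → ShipID = O ✓
Every {Carrier, Container, WeightKg} value is associated with a single ShipID value, so {Carrier, Container, WeightKg} -> ShipID holds.

Yes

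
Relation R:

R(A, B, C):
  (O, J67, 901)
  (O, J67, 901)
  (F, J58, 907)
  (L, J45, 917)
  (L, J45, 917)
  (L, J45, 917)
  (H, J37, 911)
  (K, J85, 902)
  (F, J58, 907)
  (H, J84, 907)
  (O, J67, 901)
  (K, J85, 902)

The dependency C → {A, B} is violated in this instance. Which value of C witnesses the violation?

907

C=901: 3 rows → {A,B} = (O, J67), (O, J67), (O, J67) ✓
C=907: 3 rows → {A,B} takes values {(F, J58), (H, J84)} — violation
C=917: 3 rows → {A,B} = (L, J45), (L, J45), (L, J45) ✓
C=911: 1 row → {A,B} = (H, J37) ✓
C=902: 2 rows → {A,B} = (K, J85), (K, J85) ✓
The only C value with inconsistent RHS is C=907.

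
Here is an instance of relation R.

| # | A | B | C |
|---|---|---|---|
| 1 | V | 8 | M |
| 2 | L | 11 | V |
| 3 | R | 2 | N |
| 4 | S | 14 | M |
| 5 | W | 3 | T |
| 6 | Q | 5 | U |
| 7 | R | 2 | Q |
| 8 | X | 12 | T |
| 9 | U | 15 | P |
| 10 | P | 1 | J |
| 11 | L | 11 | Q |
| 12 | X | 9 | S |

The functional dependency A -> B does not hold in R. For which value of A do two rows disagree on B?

A=V: row 1 → B = 8 ✓
A=L: rows 2, 11 → B = 11, 11 ✓
A=R: rows 3, 7 → B = 2, 2 ✓
A=S: row 4 → B = 14 ✓
A=W: row 5 → B = 3 ✓
A=Q: row 6 → B = 5 ✓
A=X: rows 8, 12 → B takes values {12, 9} — violation
A=U: row 9 → B = 15 ✓
A=P: row 10 → B = 1 ✓
The only A value with inconsistent B is A=X.

X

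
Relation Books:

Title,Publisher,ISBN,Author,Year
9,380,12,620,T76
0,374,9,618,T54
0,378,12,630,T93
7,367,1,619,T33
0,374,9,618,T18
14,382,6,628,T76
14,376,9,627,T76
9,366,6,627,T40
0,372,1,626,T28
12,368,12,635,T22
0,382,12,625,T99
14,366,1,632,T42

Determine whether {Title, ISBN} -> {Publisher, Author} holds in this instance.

(Title=9, ISBN=12): 1 row → {Publisher,Author} = (380, 620) ✓
(Title=0, ISBN=9): 2 rows → {Publisher,Author} = (374, 618), (374, 618) ✓
(Title=0, ISBN=12): 2 rows → {Publisher,Author} takes values {(378, 630), (382, 625)} — violation
(Title=7, ISBN=1): 1 row → {Publisher,Author} = (367, 619) ✓
(Title=14, ISBN=6): 1 row → {Publisher,Author} = (382, 628) ✓
(Title=14, ISBN=9): 1 row → {Publisher,Author} = (376, 627) ✓
(Title=9, ISBN=6): 1 row → {Publisher,Author} = (366, 627) ✓
(Title=0, ISBN=1): 1 row → {Publisher,Author} = (372, 626) ✓
(Title=12, ISBN=12): 1 row → {Publisher,Author} = (368, 635) ✓
(Title=14, ISBN=1): 1 row → {Publisher,Author} = (366, 632) ✓
Two rows agree on {Title, ISBN} but differ on {Publisher, Author}, so {Title, ISBN} -> {Publisher, Author} does not hold.

No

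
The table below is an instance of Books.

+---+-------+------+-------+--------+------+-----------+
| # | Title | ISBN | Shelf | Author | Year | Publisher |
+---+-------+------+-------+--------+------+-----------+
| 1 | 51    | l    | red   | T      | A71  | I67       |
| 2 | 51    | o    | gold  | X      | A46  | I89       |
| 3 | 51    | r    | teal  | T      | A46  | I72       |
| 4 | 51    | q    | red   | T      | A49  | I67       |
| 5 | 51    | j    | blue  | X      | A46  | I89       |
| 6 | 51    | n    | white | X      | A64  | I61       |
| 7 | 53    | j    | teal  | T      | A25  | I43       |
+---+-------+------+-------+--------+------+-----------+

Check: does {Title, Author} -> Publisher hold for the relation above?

No

(Title=51, Author=T): rows 1, 3, 4 → Publisher takes values {I67, I72} — violation
(Title=51, Author=X): rows 2, 5, 6 → Publisher takes values {I89, I61} — violation
(Title=53, Author=T): row 7 → Publisher = I43 ✓
Two rows agree on {Title, Author} but differ on Publisher, so {Title, Author} -> Publisher does not hold.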